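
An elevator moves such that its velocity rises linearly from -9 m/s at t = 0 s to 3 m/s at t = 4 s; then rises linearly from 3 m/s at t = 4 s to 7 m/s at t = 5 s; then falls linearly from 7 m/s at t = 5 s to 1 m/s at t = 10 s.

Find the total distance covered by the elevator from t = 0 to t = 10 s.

Total distance travelled is ∫|v| dt — sum the magnitudes of each area piece.
0–4 s: v = 0 at t = 3 s; triangle areas 13.5 + 1.5 = 15 m
4–5 s: |½(3 + 7)(1)| = 5 m
5–10 s: |½(7 + 1)(5)| = 20 m
Total distance = 40 m

40 m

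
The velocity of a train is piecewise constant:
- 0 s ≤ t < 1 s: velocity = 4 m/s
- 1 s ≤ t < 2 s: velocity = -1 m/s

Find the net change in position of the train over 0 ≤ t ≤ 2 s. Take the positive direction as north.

Net displacement equals the area under the velocity-time graph (areas below the axis count negative).
0–1 s: 4 × 1 = 4 m
1–2 s: -1 × 1 = -1 m
Net displacement = 3 m

3 m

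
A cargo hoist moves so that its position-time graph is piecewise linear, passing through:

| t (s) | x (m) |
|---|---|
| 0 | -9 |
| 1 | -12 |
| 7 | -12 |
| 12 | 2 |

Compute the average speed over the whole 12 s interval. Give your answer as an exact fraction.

17/12 m/s

Average speed = (total path length)/(elapsed time); on a piecewise-linear x-t graph the path length is Σ|Δx|.
0–1 s: |Δx| = |-12 − -9| = 3 m
1–7 s: |Δx| = |-12 − -12| = 0 m
7–12 s: |Δx| = |2 − -12| = 14 m
Total path = 17 m; average speed = 17/12 = 17/12 m/s.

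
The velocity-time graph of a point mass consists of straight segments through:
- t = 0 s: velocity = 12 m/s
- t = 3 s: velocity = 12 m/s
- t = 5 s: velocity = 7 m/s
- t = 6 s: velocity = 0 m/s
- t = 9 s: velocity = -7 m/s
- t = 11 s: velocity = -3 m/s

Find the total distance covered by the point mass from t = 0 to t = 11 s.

79 m

Distance (not displacement) is the total path length: add the absolute areas under v-t.
0–3 s: |12| × 3 = 36 m
3–5 s: |½(12 + 7)(2)| = 19 m
5–6 s: |½(7 + 0)(1)| = 3.5 m
6–9 s: |½(0 + -7)(3)| = 10.5 m
9–11 s: |½(-7 + -3)(2)| = 10 m
Total distance = 79 m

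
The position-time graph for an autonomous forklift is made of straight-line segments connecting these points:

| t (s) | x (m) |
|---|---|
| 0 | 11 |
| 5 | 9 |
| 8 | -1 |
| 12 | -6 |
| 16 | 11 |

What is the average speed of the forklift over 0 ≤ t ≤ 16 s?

2.125 m/s

Average speed = (total path length)/(elapsed time); on a piecewise-linear x-t graph the path length is Σ|Δx|.
0–5 s: |Δx| = |9 − 11| = 2 m
5–8 s: |Δx| = |-1 − 9| = 10 m
8–12 s: |Δx| = |-6 − -1| = 5 m
12–16 s: |Δx| = |11 − -6| = 17 m
Total path = 34 m; average speed = 34/16 = 2.125 m/s.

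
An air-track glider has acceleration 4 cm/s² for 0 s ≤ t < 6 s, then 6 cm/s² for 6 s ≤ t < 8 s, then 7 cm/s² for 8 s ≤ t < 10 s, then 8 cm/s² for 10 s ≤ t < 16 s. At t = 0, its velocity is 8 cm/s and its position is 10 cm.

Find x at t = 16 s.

On each constant-a segment, Δv = aΔt and Δx = v₀Δt + ½aΔt²; chain segment to segment.
0–6 s: v starts 8 cm/s; Δx = 8·6 + ½·4·6² = 120 cm; v ends 32 cm/s.
6–8 s: v starts 32 cm/s; Δx = 32·2 + ½·6·2² = 76 cm; v ends 44 cm/s.
8–10 s: v starts 44 cm/s; Δx = 44·2 + ½·7·2² = 102 cm; v ends 58 cm/s.
10–16 s: v starts 58 cm/s; Δx = 58·6 + ½·8·6² = 492 cm; v ends 106 cm/s.
x(16) = 10 + Σ Δx = 800 cm.

800 cm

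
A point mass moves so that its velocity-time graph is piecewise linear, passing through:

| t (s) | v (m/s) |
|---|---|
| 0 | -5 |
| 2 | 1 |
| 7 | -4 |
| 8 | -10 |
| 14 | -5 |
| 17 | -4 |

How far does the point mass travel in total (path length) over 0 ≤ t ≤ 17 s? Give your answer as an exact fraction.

Total distance travelled is ∫|v| dt — sum the magnitudes of each area piece.
0–2 s: v = 0 at t = 5/3 s; triangle areas 25/6 + 1/6 = 13/3 m
2–7 s: v = 0 at t = 3 s; triangle areas 0.5 + 8 = 8.5 m
7–8 s: |½(-4 + -10)(1)| = 7 m
8–14 s: |½(-10 + -5)(6)| = 45 m
14–17 s: |½(-5 + -4)(3)| = 13.5 m
Total distance = 235/3 m

235/3 m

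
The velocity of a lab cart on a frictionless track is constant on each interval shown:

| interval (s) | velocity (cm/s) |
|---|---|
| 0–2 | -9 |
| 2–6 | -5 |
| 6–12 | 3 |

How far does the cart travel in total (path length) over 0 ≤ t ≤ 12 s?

56 cm

Total distance travelled is ∫|v| dt — sum the magnitudes of each area piece.
0–2 s: |-9| × 2 = 18 cm
2–6 s: |-5| × 4 = 20 cm
6–12 s: |3| × 6 = 18 cm
Total distance = 56 cm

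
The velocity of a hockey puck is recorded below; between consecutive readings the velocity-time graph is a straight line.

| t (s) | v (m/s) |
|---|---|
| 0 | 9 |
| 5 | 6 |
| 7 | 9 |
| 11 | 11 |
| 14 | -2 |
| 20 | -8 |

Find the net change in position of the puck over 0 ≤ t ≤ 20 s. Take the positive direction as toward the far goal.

76 m

Displacement is the signed area under the v-t curve.
0–5 s: ½(9 + 6)(5) = 37.5 m
5–7 s: ½(6 + 9)(2) = 15 m
7–11 s: ½(9 + 11)(4) = 40 m
11–14 s: ½(11 + -2)(3) = 13.5 m
14–20 s: ½(-2 + -8)(6) = -30 m
Net displacement = 76 m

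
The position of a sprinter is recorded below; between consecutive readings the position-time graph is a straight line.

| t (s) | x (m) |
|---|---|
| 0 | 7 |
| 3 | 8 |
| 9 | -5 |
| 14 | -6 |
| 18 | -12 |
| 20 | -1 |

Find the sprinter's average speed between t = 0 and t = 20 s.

1.6 m/s

Average speed = (total path length)/(elapsed time); on a piecewise-linear x-t graph the path length is Σ|Δx|.
0–3 s: |Δx| = |8 − 7| = 1 m
3–9 s: |Δx| = |-5 − 8| = 13 m
9–14 s: |Δx| = |-6 − -5| = 1 m
14–18 s: |Δx| = |-12 − -6| = 6 m
18–20 s: |Δx| = |-1 − -12| = 11 m
Total path = 32 m; average speed = 32/20 = 1.6 m/s.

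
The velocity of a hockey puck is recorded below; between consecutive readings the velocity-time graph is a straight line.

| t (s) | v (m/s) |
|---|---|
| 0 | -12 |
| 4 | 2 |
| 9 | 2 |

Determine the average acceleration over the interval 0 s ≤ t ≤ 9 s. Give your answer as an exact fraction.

Average acceleration = Δv/Δt = (2 − -12)/(9 − 0) = 14/9 m/s².

14/9 m/s²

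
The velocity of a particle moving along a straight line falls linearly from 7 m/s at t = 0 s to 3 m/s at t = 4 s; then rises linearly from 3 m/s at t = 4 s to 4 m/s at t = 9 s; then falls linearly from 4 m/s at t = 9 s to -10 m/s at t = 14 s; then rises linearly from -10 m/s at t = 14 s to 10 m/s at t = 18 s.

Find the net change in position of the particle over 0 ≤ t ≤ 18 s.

22.5 m

Net displacement equals the area under the velocity-time graph (areas below the axis count negative).
0–4 s: ½(7 + 3)(4) = 20 m
4–9 s: ½(3 + 4)(5) = 17.5 m
9–14 s: ½(4 + -10)(5) = -15 m
14–18 s: ½(-10 + 10)(4) = 0 m
Net displacement = 22.5 m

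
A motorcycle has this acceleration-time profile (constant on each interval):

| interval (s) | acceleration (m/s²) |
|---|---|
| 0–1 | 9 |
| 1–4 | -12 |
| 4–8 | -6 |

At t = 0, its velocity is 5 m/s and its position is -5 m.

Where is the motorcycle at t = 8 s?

-143.5 m

On each constant-a segment, Δv = aΔt and Δx = v₀Δt + ½aΔt²; chain segment to segment.
0–1 s: v starts 5 m/s; Δx = 5·1 + ½·9·1² = 9.5 m; v ends 14 m/s.
1–4 s: v starts 14 m/s; Δx = 14·3 + ½·-12·3² = -12 m; v ends -22 m/s.
4–8 s: v starts -22 m/s; Δx = -22·4 + ½·-6·4² = -136 m; v ends -46 m/s.
x(8) = -5 + Σ Δx = -143.5 m.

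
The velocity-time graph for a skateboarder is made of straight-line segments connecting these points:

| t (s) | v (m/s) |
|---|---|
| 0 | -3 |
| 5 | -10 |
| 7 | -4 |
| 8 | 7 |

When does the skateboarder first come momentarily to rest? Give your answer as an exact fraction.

v changes sign on 7–8 s (from -4 to 7); the graph is linear there, so v = 0 at t = 7 + (4)·(8 − 7)/(7 − -4) = 81/11 s.

t = 81/11 s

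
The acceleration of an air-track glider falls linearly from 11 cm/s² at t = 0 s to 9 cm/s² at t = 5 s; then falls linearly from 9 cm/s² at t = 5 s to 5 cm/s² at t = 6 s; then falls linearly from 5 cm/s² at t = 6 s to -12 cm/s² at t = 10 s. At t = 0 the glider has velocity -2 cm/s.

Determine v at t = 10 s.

41 cm/s

Δv equals the area under the a-t graph; then v = v₀ + Δv.
0–5 s: ½(11 + 9)(5) = 50 cm/s
5–6 s: ½(9 + 5)(1) = 7 cm/s
6–10 s: ½(5 + -12)(4) = -14 cm/s
Δv = 43 cm/s, so v(10) = -2 + (43) = 41 cm/s.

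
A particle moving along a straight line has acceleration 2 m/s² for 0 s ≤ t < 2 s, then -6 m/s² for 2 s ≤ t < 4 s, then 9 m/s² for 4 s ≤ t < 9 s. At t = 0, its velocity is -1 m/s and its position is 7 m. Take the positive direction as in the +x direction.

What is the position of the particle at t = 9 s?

70.5 m

On each constant-a segment, Δv = aΔt and Δx = v₀Δt + ½aΔt²; chain segment to segment.
0–2 s: v starts -1 m/s; Δx = -1·2 + ½·2·2² = 2 m; v ends 3 m/s.
2–4 s: v starts 3 m/s; Δx = 3·2 + ½·-6·2² = -6 m; v ends -9 m/s.
4–9 s: v starts -9 m/s; Δx = -9·5 + ½·9·5² = 67.5 m; v ends 36 m/s.
x(9) = 7 + Σ Δx = 70.5 m.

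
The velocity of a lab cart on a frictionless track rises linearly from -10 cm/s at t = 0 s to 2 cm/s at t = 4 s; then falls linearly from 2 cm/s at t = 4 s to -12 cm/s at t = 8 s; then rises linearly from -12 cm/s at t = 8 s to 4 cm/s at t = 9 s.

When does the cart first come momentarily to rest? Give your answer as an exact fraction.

t = 10/3 s

v changes sign on 0–4 s (from -10 to 2); the graph is linear there, so v = 0 at t = 0 + (10)·(4 − 0)/(2 − -10) = 10/3 s.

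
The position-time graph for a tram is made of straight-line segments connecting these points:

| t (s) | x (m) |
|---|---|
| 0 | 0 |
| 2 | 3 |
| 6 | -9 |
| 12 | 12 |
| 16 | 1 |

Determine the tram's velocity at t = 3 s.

-3 m/s

Velocity is the slope of the x-t graph on 2–6 s: (-9 − 3)/(6 − 2) = -3 m/s.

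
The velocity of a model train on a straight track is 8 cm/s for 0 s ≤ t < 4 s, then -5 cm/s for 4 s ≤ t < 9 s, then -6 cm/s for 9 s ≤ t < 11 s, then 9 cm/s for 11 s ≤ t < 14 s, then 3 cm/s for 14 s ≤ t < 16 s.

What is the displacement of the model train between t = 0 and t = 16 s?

Net displacement equals the area under the velocity-time graph (areas below the axis count negative).
0–4 s: 8 × 4 = 32 cm
4–9 s: -5 × 5 = -25 cm
9–11 s: -6 × 2 = -12 cm
11–14 s: 9 × 3 = 27 cm
14–16 s: 3 × 2 = 6 cm
Net displacement = 28 cm

28 cm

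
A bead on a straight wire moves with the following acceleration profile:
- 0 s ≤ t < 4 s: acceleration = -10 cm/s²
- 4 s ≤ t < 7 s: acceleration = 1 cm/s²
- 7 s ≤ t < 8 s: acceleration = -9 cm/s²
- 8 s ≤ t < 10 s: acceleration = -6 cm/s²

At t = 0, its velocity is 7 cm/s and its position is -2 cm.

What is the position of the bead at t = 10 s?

On each constant-a segment, Δv = aΔt and Δx = v₀Δt + ½aΔt²; chain segment to segment.
0–4 s: v starts 7 cm/s; Δx = 7·4 + ½·-10·4² = -52 cm; v ends -33 cm/s.
4–7 s: v starts -33 cm/s; Δx = -33·3 + ½·1·3² = -94.5 cm; v ends -30 cm/s.
7–8 s: v starts -30 cm/s; Δx = -30·1 + ½·-9·1² = -34.5 cm; v ends -39 cm/s.
8–10 s: v starts -39 cm/s; Δx = -39·2 + ½·-6·2² = -90 cm; v ends -51 cm/s.
x(10) = -2 + Σ Δx = -273 cm.

-273 cm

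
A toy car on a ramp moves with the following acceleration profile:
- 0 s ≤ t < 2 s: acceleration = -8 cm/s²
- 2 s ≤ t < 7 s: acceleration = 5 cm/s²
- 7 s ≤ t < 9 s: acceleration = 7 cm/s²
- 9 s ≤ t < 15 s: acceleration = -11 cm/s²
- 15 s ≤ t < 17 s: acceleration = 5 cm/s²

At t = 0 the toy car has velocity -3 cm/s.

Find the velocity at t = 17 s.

-36 cm/s

Δv equals the area under the a-t graph; then v = v₀ + Δv.
0–2 s: -8 × 2 = -16 cm/s
2–7 s: 5 × 5 = 25 cm/s
7–9 s: 7 × 2 = 14 cm/s
9–15 s: -11 × 6 = -66 cm/s
15–17 s: 5 × 2 = 10 cm/s
Δv = -33 cm/s, so v(17) = -3 + (-33) = -36 cm/s.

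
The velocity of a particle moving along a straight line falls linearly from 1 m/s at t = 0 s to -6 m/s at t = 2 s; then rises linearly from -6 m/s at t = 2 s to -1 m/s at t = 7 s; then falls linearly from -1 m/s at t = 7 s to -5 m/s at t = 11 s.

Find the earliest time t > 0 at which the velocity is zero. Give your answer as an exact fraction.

t = 2/7 s

v changes sign on 0–2 s (from 1 to -6); the graph is linear there, so v = 0 at t = 0 + (-1)·(2 − 0)/(-6 − 1) = 2/7 s.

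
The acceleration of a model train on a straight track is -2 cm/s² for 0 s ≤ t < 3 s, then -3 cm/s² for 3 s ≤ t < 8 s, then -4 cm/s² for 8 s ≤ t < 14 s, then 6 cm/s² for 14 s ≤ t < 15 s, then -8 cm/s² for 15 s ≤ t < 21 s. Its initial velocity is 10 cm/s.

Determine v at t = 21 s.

Δv equals the area under the a-t graph; then v = v₀ + Δv.
0–3 s: -2 × 3 = -6 cm/s
3–8 s: -3 × 5 = -15 cm/s
8–14 s: -4 × 6 = -24 cm/s
14–15 s: 6 × 1 = 6 cm/s
15–21 s: -8 × 6 = -48 cm/s
Δv = -87 cm/s, so v(21) = 10 + (-87) = -77 cm/s.

-77 cm/s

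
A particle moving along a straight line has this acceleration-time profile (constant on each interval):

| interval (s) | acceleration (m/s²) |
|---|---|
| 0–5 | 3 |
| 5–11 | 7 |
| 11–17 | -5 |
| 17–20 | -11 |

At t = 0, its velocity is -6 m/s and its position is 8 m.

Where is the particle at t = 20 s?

425 m

On each constant-a segment, Δv = aΔt and Δx = v₀Δt + ½aΔt²; chain segment to segment.
0–5 s: v starts -6 m/s; Δx = -6·5 + ½·3·5² = 7.5 m; v ends 9 m/s.
5–11 s: v starts 9 m/s; Δx = 9·6 + ½·7·6² = 180 m; v ends 51 m/s.
11–17 s: v starts 51 m/s; Δx = 51·6 + ½·-5·6² = 216 m; v ends 21 m/s.
17–20 s: v starts 21 m/s; Δx = 21·3 + ½·-11·3² = 13.5 m; v ends -12 m/s.
x(20) = 8 + Σ Δx = 425 m.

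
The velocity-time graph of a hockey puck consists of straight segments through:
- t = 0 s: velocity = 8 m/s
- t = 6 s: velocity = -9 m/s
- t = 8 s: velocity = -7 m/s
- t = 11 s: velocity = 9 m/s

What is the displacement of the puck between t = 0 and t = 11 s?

Net displacement equals the area under the velocity-time graph (areas below the axis count negative).
0–6 s: ½(8 + -9)(6) = -3 m
6–8 s: ½(-9 + -7)(2) = -16 m
8–11 s: ½(-7 + 9)(3) = 3 m
Net displacement = -16 m

-16 m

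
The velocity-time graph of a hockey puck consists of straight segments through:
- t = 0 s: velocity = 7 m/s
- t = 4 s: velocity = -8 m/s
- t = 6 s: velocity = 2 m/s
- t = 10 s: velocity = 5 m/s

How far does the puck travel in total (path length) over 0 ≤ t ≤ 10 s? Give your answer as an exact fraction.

Distance (not displacement) is the total path length: add the absolute areas under v-t.
0–4 s: v = 0 at t = 28/15 s; triangle areas 98/15 + 128/15 = 226/15 m
4–6 s: v = 0 at t = 5.6 s; triangle areas 6.4 + 0.4 = 6.8 m
6–10 s: |½(2 + 5)(4)| = 14 m
Total distance = 538/15 m

538/15 m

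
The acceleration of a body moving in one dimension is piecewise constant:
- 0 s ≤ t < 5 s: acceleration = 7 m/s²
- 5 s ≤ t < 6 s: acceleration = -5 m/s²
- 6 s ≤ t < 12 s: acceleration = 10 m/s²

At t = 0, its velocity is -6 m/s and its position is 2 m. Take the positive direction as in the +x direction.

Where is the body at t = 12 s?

410 m

On each constant-a segment, Δv = aΔt and Δx = v₀Δt + ½aΔt²; chain segment to segment.
0–5 s: v starts -6 m/s; Δx = -6·5 + ½·7·5² = 57.5 m; v ends 29 m/s.
5–6 s: v starts 29 m/s; Δx = 29·1 + ½·-5·1² = 26.5 m; v ends 24 m/s.
6–12 s: v starts 24 m/s; Δx = 24·6 + ½·10·6² = 324 m; v ends 84 m/s.
x(12) = 2 + Σ Δx = 410 m.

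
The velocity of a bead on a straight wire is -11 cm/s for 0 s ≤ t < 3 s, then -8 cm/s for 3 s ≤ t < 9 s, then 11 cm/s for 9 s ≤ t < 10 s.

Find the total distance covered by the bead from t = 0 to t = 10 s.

92 cm

Distance (not displacement) is the total path length: add the absolute areas under v-t.
0–3 s: |-11| × 3 = 33 cm
3–9 s: |-8| × 6 = 48 cm
9–10 s: |11| × 1 = 11 cm
Total distance = 92 cm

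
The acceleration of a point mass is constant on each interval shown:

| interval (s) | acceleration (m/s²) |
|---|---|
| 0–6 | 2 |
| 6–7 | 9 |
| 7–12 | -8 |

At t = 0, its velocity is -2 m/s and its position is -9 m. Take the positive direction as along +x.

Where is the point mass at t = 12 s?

24.5 m

On each constant-a segment, Δv = aΔt and Δx = v₀Δt + ½aΔt²; chain segment to segment.
0–6 s: v starts -2 m/s; Δx = -2·6 + ½·2·6² = 24 m; v ends 10 m/s.
6–7 s: v starts 10 m/s; Δx = 10·1 + ½·9·1² = 14.5 m; v ends 19 m/s.
7–12 s: v starts 19 m/s; Δx = 19·5 + ½·-8·5² = -5 m; v ends -21 m/s.
x(12) = -9 + Σ Δx = 24.5 m.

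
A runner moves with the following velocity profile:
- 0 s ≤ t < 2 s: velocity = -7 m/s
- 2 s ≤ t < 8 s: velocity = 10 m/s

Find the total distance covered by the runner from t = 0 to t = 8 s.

Distance (not displacement) is the total path length: add the absolute areas under v-t.
0–2 s: |-7| × 2 = 14 m
2–8 s: |10| × 6 = 60 m
Total distance = 74 m

74 m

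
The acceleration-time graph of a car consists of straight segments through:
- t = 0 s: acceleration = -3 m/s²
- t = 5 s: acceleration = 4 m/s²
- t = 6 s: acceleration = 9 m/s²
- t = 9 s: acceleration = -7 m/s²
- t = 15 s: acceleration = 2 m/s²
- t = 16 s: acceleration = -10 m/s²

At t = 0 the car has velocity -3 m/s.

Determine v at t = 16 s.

-10 m/s

Δv equals the area under the a-t graph; then v = v₀ + Δv.
0–5 s: ½(-3 + 4)(5) = 2.5 m/s
5–6 s: ½(4 + 9)(1) = 6.5 m/s
6–9 s: ½(9 + -7)(3) = 3 m/s
9–15 s: ½(-7 + 2)(6) = -15 m/s
15–16 s: ½(2 + -10)(1) = -4 m/s
Δv = -7 m/s, so v(16) = -3 + (-7) = -10 m/s.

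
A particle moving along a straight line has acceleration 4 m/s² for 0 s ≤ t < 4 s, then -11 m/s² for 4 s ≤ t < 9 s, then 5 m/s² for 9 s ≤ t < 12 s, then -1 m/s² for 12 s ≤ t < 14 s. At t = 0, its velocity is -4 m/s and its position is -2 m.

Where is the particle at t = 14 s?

-228 m

On each constant-a segment, Δv = aΔt and Δx = v₀Δt + ½aΔt²; chain segment to segment.
0–4 s: v starts -4 m/s; Δx = -4·4 + ½·4·4² = 16 m; v ends 12 m/s.
4–9 s: v starts 12 m/s; Δx = 12·5 + ½·-11·5² = -77.5 m; v ends -43 m/s.
9–12 s: v starts -43 m/s; Δx = -43·3 + ½·5·3² = -106.5 m; v ends -28 m/s.
12–14 s: v starts -28 m/s; Δx = -28·2 + ½·-1·2² = -58 m; v ends -30 m/s.
x(14) = -2 + Σ Δx = -228 m.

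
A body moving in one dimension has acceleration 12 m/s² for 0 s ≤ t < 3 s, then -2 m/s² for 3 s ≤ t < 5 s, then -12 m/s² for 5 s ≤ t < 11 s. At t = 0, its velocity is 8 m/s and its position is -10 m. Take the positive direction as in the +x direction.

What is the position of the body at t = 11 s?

176 m

On each constant-a segment, Δv = aΔt and Δx = v₀Δt + ½aΔt²; chain segment to segment.
0–3 s: v starts 8 m/s; Δx = 8·3 + ½·12·3² = 78 m; v ends 44 m/s.
3–5 s: v starts 44 m/s; Δx = 44·2 + ½·-2·2² = 84 m; v ends 40 m/s.
5–11 s: v starts 40 m/s; Δx = 40·6 + ½·-12·6² = 24 m; v ends -32 m/s.
x(11) = -10 + Σ Δx = 176 m.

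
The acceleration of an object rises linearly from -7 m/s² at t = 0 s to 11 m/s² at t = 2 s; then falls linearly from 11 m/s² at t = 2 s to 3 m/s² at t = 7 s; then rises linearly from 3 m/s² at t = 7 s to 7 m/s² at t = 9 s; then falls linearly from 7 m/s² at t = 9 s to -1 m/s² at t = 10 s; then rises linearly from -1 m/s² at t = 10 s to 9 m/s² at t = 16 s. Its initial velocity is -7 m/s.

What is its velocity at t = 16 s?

Δv equals the area under the a-t graph; then v = v₀ + Δv.
0–2 s: ½(-7 + 11)(2) = 4 m/s
2–7 s: ½(11 + 3)(5) = 35 m/s
7–9 s: ½(3 + 7)(2) = 10 m/s
9–10 s: ½(7 + -1)(1) = 3 m/s
10–16 s: ½(-1 + 9)(6) = 24 m/s
Δv = 76 m/s, so v(16) = -7 + (76) = 69 m/s.

69 m/s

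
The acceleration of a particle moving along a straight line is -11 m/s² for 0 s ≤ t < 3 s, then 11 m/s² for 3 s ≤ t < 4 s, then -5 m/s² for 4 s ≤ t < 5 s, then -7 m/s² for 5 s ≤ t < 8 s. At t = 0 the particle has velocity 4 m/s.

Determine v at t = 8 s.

Δv equals the area under the a-t graph; then v = v₀ + Δv.
0–3 s: -11 × 3 = -33 m/s
3–4 s: 11 × 1 = 11 m/s
4–5 s: -5 × 1 = -5 m/s
5–8 s: -7 × 3 = -21 m/s
Δv = -48 m/s, so v(8) = 4 + (-48) = -44 m/s.

-44 m/s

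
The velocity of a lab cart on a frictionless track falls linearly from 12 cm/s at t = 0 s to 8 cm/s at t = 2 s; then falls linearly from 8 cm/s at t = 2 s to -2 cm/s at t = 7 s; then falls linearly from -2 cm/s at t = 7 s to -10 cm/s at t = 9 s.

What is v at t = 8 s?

On 7–9 s the graph is linear from -2 to -10 cm/s: v(8) = -2 + (-10 − -2)·(8 − 7)/(9 − 7) = -6 cm/s.

-6 cm/s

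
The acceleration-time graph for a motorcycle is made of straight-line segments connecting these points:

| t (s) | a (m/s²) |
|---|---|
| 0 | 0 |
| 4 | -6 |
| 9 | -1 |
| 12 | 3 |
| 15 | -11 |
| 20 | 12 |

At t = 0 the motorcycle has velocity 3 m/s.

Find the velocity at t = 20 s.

Δv equals the area under the a-t graph; then v = v₀ + Δv.
0–4 s: ½(0 + -6)(4) = -12 m/s
4–9 s: ½(-6 + -1)(5) = -17.5 m/s
9–12 s: ½(-1 + 3)(3) = 3 m/s
12–15 s: ½(3 + -11)(3) = -12 m/s
15–20 s: ½(-11 + 12)(5) = 2.5 m/s
Δv = -36 m/s, so v(20) = 3 + (-36) = -33 m/s.

-33 m/s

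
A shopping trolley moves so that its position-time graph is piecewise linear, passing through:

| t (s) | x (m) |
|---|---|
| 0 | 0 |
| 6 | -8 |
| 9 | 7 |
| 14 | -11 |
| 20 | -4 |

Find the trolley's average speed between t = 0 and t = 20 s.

Average speed = (total path length)/(elapsed time); on a piecewise-linear x-t graph the path length is Σ|Δx|.
0–6 s: |Δx| = |-8 − 0| = 8 m
6–9 s: |Δx| = |7 − -8| = 15 m
9–14 s: |Δx| = |-11 − 7| = 18 m
14–20 s: |Δx| = |-4 − -11| = 7 m
Total path = 48 m; average speed = 48/20 = 2.4 m/s.

2.4 m/s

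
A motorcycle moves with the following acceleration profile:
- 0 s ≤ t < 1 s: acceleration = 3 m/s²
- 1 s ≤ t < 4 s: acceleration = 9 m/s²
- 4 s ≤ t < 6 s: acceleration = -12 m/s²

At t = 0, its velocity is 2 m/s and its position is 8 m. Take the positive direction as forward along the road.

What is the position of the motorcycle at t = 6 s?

107 m

On each constant-a segment, Δv = aΔt and Δx = v₀Δt + ½aΔt²; chain segment to segment.
0–1 s: v starts 2 m/s; Δx = 2·1 + ½·3·1² = 3.5 m; v ends 5 m/s.
1–4 s: v starts 5 m/s; Δx = 5·3 + ½·9·3² = 55.5 m; v ends 32 m/s.
4–6 s: v starts 32 m/s; Δx = 32·2 + ½·-12·2² = 40 m; v ends 8 m/s.
x(6) = 8 + Σ Δx = 107 m.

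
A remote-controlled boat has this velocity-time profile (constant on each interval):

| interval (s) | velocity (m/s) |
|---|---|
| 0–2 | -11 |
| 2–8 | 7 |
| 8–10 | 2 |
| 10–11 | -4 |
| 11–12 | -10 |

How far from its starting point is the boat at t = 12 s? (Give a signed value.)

10 m

Net displacement equals the area under the velocity-time graph (areas below the axis count negative).
0–2 s: -11 × 2 = -22 m
2–8 s: 7 × 6 = 42 m
8–10 s: 2 × 2 = 4 m
10–11 s: -4 × 1 = -4 m
11–12 s: -10 × 1 = -10 m
Net displacement = 10 m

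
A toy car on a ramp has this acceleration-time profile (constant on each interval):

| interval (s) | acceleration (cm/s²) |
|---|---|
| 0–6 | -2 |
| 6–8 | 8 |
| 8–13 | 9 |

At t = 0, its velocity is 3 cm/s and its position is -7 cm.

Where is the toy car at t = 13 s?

On each constant-a segment, Δv = aΔt and Δx = v₀Δt + ½aΔt²; chain segment to segment.
0–6 s: v starts 3 cm/s; Δx = 3·6 + ½·-2·6² = -18 cm; v ends -9 cm/s.
6–8 s: v starts -9 cm/s; Δx = -9·2 + ½·8·2² = -2 cm; v ends 7 cm/s.
8–13 s: v starts 7 cm/s; Δx = 7·5 + ½·9·5² = 147.5 cm; v ends 52 cm/s.
x(13) = -7 + Σ Δx = 120.5 cm.

120.5 cm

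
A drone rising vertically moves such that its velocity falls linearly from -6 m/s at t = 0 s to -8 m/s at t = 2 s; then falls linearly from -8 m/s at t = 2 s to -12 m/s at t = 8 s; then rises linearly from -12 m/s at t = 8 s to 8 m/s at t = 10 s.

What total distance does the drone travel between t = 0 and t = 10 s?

Total distance travelled is ∫|v| dt — sum the magnitudes of each area piece.
0–2 s: |½(-6 + -8)(2)| = 14 m
2–8 s: |½(-8 + -12)(6)| = 60 m
8–10 s: v = 0 at t = 9.2 s; triangle areas 7.2 + 3.2 = 10.4 m
Total distance = 84.4 m

84.4 m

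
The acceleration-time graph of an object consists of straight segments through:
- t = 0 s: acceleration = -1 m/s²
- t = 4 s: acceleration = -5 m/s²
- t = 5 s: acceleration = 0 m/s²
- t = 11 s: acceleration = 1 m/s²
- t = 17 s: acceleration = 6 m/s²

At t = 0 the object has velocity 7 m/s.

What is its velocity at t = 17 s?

16.5 m/s

Δv equals the area under the a-t graph; then v = v₀ + Δv.
0–4 s: ½(-1 + -5)(4) = -12 m/s
4–5 s: ½(-5 + 0)(1) = -2.5 m/s
5–11 s: ½(0 + 1)(6) = 3 m/s
11–17 s: ½(1 + 6)(6) = 21 m/s
Δv = 9.5 m/s, so v(17) = 7 + (9.5) = 16.5 m/s.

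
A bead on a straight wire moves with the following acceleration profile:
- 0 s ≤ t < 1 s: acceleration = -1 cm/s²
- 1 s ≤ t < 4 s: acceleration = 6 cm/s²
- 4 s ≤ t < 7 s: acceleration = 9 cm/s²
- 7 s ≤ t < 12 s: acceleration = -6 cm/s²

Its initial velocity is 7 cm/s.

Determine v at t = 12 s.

Δv equals the area under the a-t graph; then v = v₀ + Δv.
0–1 s: -1 × 1 = -1 cm/s
1–4 s: 6 × 3 = 18 cm/s
4–7 s: 9 × 3 = 27 cm/s
7–12 s: -6 × 5 = -30 cm/s
Δv = 14 cm/s, so v(12) = 7 + (14) = 21 cm/s.

21 cm/s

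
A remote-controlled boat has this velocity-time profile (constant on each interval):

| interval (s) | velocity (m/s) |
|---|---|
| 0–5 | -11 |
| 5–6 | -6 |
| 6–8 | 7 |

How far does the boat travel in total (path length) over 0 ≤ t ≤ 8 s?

Distance (not displacement) is the total path length: add the absolute areas under v-t.
0–5 s: |-11| × 5 = 55 m
5–6 s: |-6| × 1 = 6 m
6–8 s: |7| × 2 = 14 m
Total distance = 75 m

75 m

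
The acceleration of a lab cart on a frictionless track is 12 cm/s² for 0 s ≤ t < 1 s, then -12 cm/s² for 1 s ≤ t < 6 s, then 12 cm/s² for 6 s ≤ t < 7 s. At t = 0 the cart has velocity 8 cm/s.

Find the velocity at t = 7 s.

Δv equals the area under the a-t graph; then v = v₀ + Δv.
0–1 s: 12 × 1 = 12 cm/s
1–6 s: -12 × 5 = -60 cm/s
6–7 s: 12 × 1 = 12 cm/s
Δv = -36 cm/s, so v(7) = 8 + (-36) = -28 cm/s.

-28 cm/s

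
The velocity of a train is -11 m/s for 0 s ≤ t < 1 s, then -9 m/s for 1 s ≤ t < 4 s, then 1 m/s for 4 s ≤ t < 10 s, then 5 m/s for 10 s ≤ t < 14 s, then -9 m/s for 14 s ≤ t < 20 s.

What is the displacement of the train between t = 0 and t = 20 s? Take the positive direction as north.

-66 m

Net displacement equals the area under the velocity-time graph (areas below the axis count negative).
0–1 s: -11 × 1 = -11 m
1–4 s: -9 × 3 = -27 m
4–10 s: 1 × 6 = 6 m
10–14 s: 5 × 4 = 20 m
14–20 s: -9 × 6 = -54 m
Net displacement = -66 m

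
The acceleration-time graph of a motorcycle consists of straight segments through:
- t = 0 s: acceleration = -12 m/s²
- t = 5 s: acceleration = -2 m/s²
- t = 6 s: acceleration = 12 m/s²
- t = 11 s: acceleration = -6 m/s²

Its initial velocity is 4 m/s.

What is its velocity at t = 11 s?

Δv equals the area under the a-t graph; then v = v₀ + Δv.
0–5 s: ½(-12 + -2)(5) = -35 m/s
5–6 s: ½(-2 + 12)(1) = 5 m/s
6–11 s: ½(12 + -6)(5) = 15 m/s
Δv = -15 m/s, so v(11) = 4 + (-15) = -11 m/s.

-11 m/s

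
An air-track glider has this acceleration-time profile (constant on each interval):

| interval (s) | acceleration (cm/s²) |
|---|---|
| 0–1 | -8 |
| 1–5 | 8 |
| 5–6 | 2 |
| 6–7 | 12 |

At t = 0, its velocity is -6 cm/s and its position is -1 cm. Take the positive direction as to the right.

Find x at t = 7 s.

On each constant-a segment, Δv = aΔt and Δx = v₀Δt + ½aΔt²; chain segment to segment.
0–1 s: v starts -6 cm/s; Δx = -6·1 + ½·-8·1² = -10 cm; v ends -14 cm/s.
1–5 s: v starts -14 cm/s; Δx = -14·4 + ½·8·4² = 8 cm; v ends 18 cm/s.
5–6 s: v starts 18 cm/s; Δx = 18·1 + ½·2·1² = 19 cm; v ends 20 cm/s.
6–7 s: v starts 20 cm/s; Δx = 20·1 + ½·12·1² = 26 cm; v ends 32 cm/s.
x(7) = -1 + Σ Δx = 42 cm.

42 cm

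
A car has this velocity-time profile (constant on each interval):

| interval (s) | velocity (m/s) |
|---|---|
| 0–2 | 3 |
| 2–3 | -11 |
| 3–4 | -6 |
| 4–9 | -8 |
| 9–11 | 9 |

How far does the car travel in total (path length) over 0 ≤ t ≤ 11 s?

Distance (not displacement) is the total path length: add the absolute areas under v-t.
0–2 s: |3| × 2 = 6 m
2–3 s: |-11| × 1 = 11 m
3–4 s: |-6| × 1 = 6 m
4–9 s: |-8| × 5 = 40 m
9–11 s: |9| × 2 = 18 m
Total distance = 81 m

81 m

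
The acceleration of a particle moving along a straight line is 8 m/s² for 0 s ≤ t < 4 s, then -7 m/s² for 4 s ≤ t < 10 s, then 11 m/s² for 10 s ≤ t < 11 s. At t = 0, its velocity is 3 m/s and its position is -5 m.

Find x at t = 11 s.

On each constant-a segment, Δv = aΔt and Δx = v₀Δt + ½aΔt²; chain segment to segment.
0–4 s: v starts 3 m/s; Δx = 3·4 + ½·8·4² = 76 m; v ends 35 m/s.
4–10 s: v starts 35 m/s; Δx = 35·6 + ½·-7·6² = 84 m; v ends -7 m/s.
10–11 s: v starts -7 m/s; Δx = -7·1 + ½·11·1² = -1.5 m; v ends 4 m/s.
x(11) = -5 + Σ Δx = 153.5 m.

153.5 m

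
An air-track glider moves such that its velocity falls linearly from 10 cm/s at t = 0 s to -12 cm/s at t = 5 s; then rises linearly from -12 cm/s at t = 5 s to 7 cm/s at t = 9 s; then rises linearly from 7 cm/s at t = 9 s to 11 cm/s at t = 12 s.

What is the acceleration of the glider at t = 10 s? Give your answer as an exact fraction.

Acceleration is the slope of the v-t graph on 9–12 s: (11 − 7)/(12 − 9) = 4/3 cm/s².

4/3 cm/s²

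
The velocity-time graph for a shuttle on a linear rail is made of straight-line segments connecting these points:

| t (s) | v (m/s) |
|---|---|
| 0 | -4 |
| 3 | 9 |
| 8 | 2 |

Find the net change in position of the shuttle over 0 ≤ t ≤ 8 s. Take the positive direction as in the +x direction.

Displacement is the signed area under the v-t curve.
0–3 s: ½(-4 + 9)(3) = 7.5 m
3–8 s: ½(9 + 2)(5) = 27.5 m
Net displacement = 35 m

35 m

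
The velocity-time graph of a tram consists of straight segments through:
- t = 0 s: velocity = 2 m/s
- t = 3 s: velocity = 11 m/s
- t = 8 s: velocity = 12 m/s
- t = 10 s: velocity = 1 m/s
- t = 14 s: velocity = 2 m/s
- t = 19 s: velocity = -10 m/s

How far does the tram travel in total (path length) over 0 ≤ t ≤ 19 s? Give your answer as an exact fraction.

Distance (not displacement) is the total path length: add the absolute areas under v-t.
0–3 s: |½(2 + 11)(3)| = 19.5 m
3–8 s: |½(11 + 12)(5)| = 57.5 m
8–10 s: |½(12 + 1)(2)| = 13 m
10–14 s: |½(1 + 2)(4)| = 6 m
14–19 s: v = 0 at t = 89/6 s; triangle areas 5/6 + 125/6 = 65/3 m
Total distance = 353/3 m

353/3 m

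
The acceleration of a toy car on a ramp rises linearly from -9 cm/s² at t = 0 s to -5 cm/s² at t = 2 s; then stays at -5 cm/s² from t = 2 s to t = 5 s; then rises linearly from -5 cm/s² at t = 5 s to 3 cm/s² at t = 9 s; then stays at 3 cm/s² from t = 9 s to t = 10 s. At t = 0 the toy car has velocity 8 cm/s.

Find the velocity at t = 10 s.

-22 cm/s

Δv equals the area under the a-t graph; then v = v₀ + Δv.
0–2 s: ½(-9 + -5)(2) = -14 cm/s
2–5 s: -5 × 3 = -15 cm/s
5–9 s: ½(-5 + 3)(4) = -4 cm/s
9–10 s: 3 × 1 = 3 cm/s
Δv = -30 cm/s, so v(10) = 8 + (-30) = -22 cm/s.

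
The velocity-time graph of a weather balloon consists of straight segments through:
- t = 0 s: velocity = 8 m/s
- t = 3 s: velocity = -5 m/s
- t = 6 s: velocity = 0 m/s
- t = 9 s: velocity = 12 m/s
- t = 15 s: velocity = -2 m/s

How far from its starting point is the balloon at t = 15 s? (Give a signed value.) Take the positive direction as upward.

45 m

Displacement is the signed area under the v-t curve.
0–3 s: ½(8 + -5)(3) = 4.5 m
3–6 s: ½(-5 + 0)(3) = -7.5 m
6–9 s: ½(0 + 12)(3) = 18 m
9–15 s: ½(12 + -2)(6) = 30 m
Net displacement = 45 m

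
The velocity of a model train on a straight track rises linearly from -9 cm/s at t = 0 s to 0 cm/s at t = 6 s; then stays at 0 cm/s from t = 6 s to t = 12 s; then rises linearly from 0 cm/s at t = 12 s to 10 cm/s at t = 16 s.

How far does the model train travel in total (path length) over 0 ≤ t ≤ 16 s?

Total distance travelled is ∫|v| dt — sum the magnitudes of each area piece.
0–6 s: |½(-9 + 0)(6)| = 27 cm
6–12 s: |0| × 6 = 0 cm
12–16 s: |½(0 + 10)(4)| = 20 cm
Total distance = 47 cm

47 cm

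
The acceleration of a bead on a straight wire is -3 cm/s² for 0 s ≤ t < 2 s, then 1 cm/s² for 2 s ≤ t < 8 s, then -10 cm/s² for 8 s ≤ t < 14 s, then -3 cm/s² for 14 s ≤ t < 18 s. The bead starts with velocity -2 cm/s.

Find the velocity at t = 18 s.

-74 cm/s

Δv equals the area under the a-t graph; then v = v₀ + Δv.
0–2 s: -3 × 2 = -6 cm/s
2–8 s: 1 × 6 = 6 cm/s
8–14 s: -10 × 6 = -60 cm/s
14–18 s: -3 × 4 = -12 cm/s
Δv = -72 cm/s, so v(18) = -2 + (-72) = -74 cm/s.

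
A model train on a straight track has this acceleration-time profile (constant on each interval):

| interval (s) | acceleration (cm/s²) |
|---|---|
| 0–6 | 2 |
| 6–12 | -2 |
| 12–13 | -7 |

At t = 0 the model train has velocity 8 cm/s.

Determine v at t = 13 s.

1 cm/s

Δv equals the area under the a-t graph; then v = v₀ + Δv.
0–6 s: 2 × 6 = 12 cm/s
6–12 s: -2 × 6 = -12 cm/s
12–13 s: -7 × 1 = -7 cm/s
Δv = -7 cm/s, so v(13) = 8 + (-7) = 1 cm/s.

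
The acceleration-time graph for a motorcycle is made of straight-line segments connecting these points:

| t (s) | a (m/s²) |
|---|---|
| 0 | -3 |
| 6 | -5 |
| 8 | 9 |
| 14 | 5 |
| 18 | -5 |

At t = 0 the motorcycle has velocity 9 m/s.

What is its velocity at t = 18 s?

31 m/s

Δv equals the area under the a-t graph; then v = v₀ + Δv.
0–6 s: ½(-3 + -5)(6) = -24 m/s
6–8 s: ½(-5 + 9)(2) = 4 m/s
8–14 s: ½(9 + 5)(6) = 42 m/s
14–18 s: ½(5 + -5)(4) = 0 m/s
Δv = 22 m/s, so v(18) = 9 + (22) = 31 m/s.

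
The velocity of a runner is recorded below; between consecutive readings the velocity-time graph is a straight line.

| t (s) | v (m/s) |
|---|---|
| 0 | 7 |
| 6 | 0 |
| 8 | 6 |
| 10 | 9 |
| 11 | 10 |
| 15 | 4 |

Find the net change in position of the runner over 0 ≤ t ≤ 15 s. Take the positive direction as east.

Displacement is the signed area under the v-t curve.
0–6 s: ½(7 + 0)(6) = 21 m
6–8 s: ½(0 + 6)(2) = 6 m
8–10 s: ½(6 + 9)(2) = 15 m
10–11 s: ½(9 + 10)(1) = 9.5 m
11–15 s: ½(10 + 4)(4) = 28 m
Net displacement = 79.5 m

79.5 m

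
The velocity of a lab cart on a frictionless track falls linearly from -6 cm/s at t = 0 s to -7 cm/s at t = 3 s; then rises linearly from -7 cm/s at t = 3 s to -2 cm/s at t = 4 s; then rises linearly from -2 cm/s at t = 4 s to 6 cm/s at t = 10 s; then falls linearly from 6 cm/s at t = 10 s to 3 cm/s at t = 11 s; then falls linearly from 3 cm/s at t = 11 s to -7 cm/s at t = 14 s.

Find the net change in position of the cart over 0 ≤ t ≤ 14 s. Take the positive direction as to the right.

-13.5 cm

Net displacement equals the area under the velocity-time graph (areas below the axis count negative).
0–3 s: ½(-6 + -7)(3) = -19.5 cm
3–4 s: ½(-7 + -2)(1) = -4.5 cm
4–10 s: ½(-2 + 6)(6) = 12 cm
10–11 s: ½(6 + 3)(1) = 4.5 cm
11–14 s: ½(3 + -7)(3) = -6 cm
Net displacement = -13.5 cm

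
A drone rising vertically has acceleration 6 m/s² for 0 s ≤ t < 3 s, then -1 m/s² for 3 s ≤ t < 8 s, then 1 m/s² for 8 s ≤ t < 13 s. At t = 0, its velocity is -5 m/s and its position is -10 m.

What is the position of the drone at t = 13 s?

107 m

On each constant-a segment, Δv = aΔt and Δx = v₀Δt + ½aΔt²; chain segment to segment.
0–3 s: v starts -5 m/s; Δx = -5·3 + ½·6·3² = 12 m; v ends 13 m/s.
3–8 s: v starts 13 m/s; Δx = 13·5 + ½·-1·5² = 52.5 m; v ends 8 m/s.
8–13 s: v starts 8 m/s; Δx = 8·5 + ½·1·5² = 52.5 m; v ends 13 m/s.
x(13) = -10 + Σ Δx = 107 m.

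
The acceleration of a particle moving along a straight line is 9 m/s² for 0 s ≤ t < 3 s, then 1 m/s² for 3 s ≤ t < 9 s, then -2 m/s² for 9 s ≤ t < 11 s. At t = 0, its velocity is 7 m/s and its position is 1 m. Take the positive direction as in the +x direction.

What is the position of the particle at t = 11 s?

360.5 m

On each constant-a segment, Δv = aΔt and Δx = v₀Δt + ½aΔt²; chain segment to segment.
0–3 s: v starts 7 m/s; Δx = 7·3 + ½·9·3² = 61.5 m; v ends 34 m/s.
3–9 s: v starts 34 m/s; Δx = 34·6 + ½·1·6² = 222 m; v ends 40 m/s.
9–11 s: v starts 40 m/s; Δx = 40·2 + ½·-2·2² = 76 m; v ends 36 m/s.
x(11) = 1 + Σ Δx = 360.5 m.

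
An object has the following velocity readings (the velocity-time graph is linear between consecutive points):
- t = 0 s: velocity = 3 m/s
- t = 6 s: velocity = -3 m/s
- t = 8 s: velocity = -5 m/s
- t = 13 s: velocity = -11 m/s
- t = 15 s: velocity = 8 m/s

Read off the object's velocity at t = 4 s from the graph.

-1 m/s

On 0–6 s the graph is linear from 3 to -3 m/s: v(4) = 3 + (-3 − 3)·(4 − 0)/(6 − 0) = -1 m/s.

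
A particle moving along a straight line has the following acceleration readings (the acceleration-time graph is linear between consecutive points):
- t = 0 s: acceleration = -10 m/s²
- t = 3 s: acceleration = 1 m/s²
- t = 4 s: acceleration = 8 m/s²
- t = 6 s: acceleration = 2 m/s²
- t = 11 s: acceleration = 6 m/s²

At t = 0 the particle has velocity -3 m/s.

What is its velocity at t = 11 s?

Δv equals the area under the a-t graph; then v = v₀ + Δv.
0–3 s: ½(-10 + 1)(3) = -13.5 m/s
3–4 s: ½(1 + 8)(1) = 4.5 m/s
4–6 s: ½(8 + 2)(2) = 10 m/s
6–11 s: ½(2 + 6)(5) = 20 m/s
Δv = 21 m/s, so v(11) = -3 + (21) = 18 m/s.

18 m/s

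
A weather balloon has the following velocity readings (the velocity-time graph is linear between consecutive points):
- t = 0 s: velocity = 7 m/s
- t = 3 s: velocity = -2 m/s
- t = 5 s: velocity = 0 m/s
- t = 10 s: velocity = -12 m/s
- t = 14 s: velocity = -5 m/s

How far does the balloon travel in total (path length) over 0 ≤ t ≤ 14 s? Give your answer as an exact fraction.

449/6 m

Total distance travelled is ∫|v| dt — sum the magnitudes of each area piece.
0–3 s: v = 0 at t = 7/3 s; triangle areas 49/6 + 2/3 = 53/6 m
3–5 s: |½(-2 + 0)(2)| = 2 m
5–10 s: |½(0 + -12)(5)| = 30 m
10–14 s: |½(-12 + -5)(4)| = 34 m
Total distance = 449/6 m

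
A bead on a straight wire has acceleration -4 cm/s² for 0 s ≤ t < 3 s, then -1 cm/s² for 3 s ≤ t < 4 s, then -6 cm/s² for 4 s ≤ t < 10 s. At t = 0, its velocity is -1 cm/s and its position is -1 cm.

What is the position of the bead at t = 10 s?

-227.5 cm

On each constant-a segment, Δv = aΔt and Δx = v₀Δt + ½aΔt²; chain segment to segment.
0–3 s: v starts -1 cm/s; Δx = -1·3 + ½·-4·3² = -21 cm; v ends -13 cm/s.
3–4 s: v starts -13 cm/s; Δx = -13·1 + ½·-1·1² = -13.5 cm; v ends -14 cm/s.
4–10 s: v starts -14 cm/s; Δx = -14·6 + ½·-6·6² = -192 cm; v ends -50 cm/s.
x(10) = -1 + Σ Δx = -227.5 cm.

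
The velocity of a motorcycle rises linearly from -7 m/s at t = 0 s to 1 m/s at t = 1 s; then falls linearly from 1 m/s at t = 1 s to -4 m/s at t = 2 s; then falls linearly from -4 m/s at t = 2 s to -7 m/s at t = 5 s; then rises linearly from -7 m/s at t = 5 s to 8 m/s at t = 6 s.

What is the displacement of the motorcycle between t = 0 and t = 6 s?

Displacement is the signed area under the v-t curve.
0–1 s: ½(-7 + 1)(1) = -3 m
1–2 s: ½(1 + -4)(1) = -1.5 m
2–5 s: ½(-4 + -7)(3) = -16.5 m
5–6 s: ½(-7 + 8)(1) = 0.5 m
Net displacement = -20.5 m

-20.5 m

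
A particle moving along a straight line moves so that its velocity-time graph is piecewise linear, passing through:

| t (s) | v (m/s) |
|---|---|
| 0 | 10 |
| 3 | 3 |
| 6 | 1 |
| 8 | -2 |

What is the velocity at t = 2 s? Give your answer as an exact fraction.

16/3 m/s

On 0–3 s the graph is linear from 10 to 3 m/s: v(2) = 10 + (3 − 10)·(2 − 0)/(3 − 0) = 16/3 m/s.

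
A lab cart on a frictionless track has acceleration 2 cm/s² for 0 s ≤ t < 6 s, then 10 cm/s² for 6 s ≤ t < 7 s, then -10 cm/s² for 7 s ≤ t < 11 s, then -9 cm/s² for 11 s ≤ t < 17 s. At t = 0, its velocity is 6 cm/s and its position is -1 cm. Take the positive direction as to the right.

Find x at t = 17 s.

On each constant-a segment, Δv = aΔt and Δx = v₀Δt + ½aΔt²; chain segment to segment.
0–6 s: v starts 6 cm/s; Δx = 6·6 + ½·2·6² = 72 cm; v ends 18 cm/s.
6–7 s: v starts 18 cm/s; Δx = 18·1 + ½·10·1² = 23 cm; v ends 28 cm/s.
7–11 s: v starts 28 cm/s; Δx = 28·4 + ½·-10·4² = 32 cm; v ends -12 cm/s.
11–17 s: v starts -12 cm/s; Δx = -12·6 + ½·-9·6² = -234 cm; v ends -66 cm/s.
x(17) = -1 + Σ Δx = -108 cm.

-108 cm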